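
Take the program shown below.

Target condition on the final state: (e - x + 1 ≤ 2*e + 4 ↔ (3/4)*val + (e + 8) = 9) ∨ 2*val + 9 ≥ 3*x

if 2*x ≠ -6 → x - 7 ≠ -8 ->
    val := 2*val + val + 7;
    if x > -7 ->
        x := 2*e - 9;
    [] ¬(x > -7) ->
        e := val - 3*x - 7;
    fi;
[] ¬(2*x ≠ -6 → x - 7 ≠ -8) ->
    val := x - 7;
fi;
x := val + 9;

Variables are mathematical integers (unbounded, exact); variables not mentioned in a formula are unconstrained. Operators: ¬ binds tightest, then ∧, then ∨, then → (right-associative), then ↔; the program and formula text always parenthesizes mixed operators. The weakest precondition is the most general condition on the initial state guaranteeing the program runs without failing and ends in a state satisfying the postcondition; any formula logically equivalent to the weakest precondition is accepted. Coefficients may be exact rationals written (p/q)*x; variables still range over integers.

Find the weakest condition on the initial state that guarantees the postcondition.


Working backward. After the program, the postcondition (e - x + 1 ≤ 2*e + 4 ↔ (3/4)*val + (e + 8) = 9) ∨ 2*val + 9 ≥ 3*x must hold; in canonical form it is (e + x ≥ -3 ↔ e + (3/4)*val = 1) ∨ 2*val ≥ 3*x - 9.
Before x := val + 9: (e + val ≥ -12 ↔ e + (3/4)*val = 1) ∨ val ≤ -18
Then branch requires (x > -7 → ((e + 3*val ≥ -19 ↔ e + (9/4)*val = -17/4) ∨ 3*val ≤ -25)) ∧ ((¬(x > -7)) → ((6*val ≥ 3*x - 19 ↔ (21/4)*val = 3*x - 17/4) ∨ 3*val ≤ -25)); else branch requires (e + x ≥ -5 ↔ e + (3/4)*x = 25/4) ∨ x ≤ -11.
Before the if: ((2*x ≠ -6 → x ≠ -1) → ((x > -7 → ((e + 3*val ≥ -19 ↔ e + (9/4)*val = -17/4) ∨ 3*val ≤ -25)) ∧ ((¬(x > -7)) → ((6*val ≥ 3*x - 19 ↔ (21/4)*val = 3*x - 17/4) ∨ 3*val ≤ -25)))) ∧ ((¬(2*x ≠ -6 → x ≠ -1)) → ((e + x ≥ -5 ↔ e + (3/4)*x = 25/4) ∨ x ≤ -11))
Answer: WP = ((2*x ≠ -6 → x ≠ -1) → ((x > -7 → ((e + 3*val ≥ -19 ↔ e + (9/4)*val = -17/4) ∨ 3*val ≤ -25)) ∧ ((¬(x > -7)) → ((6*val ≥ 3*x - 19 ↔ (21/4)*val = 3*x - 17/4) ∨ 3*val ≤ -25)))) ∧ ((¬(2*x ≠ -6 → x ≠ -1)) → ((e + x ≥ -5 ↔ e + (3/4)*x = 25/4) ∨ x ≤ -11))


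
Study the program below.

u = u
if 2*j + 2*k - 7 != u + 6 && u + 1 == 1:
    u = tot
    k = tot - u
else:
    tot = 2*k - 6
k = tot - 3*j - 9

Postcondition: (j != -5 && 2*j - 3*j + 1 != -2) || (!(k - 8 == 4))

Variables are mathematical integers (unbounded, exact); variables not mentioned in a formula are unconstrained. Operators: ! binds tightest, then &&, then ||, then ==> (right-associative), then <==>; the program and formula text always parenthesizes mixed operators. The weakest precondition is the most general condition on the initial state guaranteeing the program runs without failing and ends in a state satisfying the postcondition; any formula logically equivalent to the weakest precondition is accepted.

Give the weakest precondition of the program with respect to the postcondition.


Working backward. After the program, the postcondition (j != -5 && 2*j - 3*j + 1 != -2) || (!(k - 8 == 4)) must hold; in canonical form it is (j != -5 && j != 3) || (!(k == 12)).
Before k := tot - 3*j - 9: (j != -5 && j != 3) || (!(tot == 3*j + 21))
Then branch requires (j != -5 && j != 3) || (!(tot == 3*j + 21)); else branch requires (j != -5 && j != 3) || (!(2*k == 3*j + 27)).
Before the if: ((2*j + 2*k != u + 13 && u == 0) ==> ((j != -5 && j != 3) || (!(tot == 3*j + 21)))) && ((!(2*j + 2*k != u + 13 && u == 0)) ==> ((j != -5 && j != 3) || (!(2*k == 3*j + 27))))
Before u := u: ((2*j + 2*k != u + 13 && u == 0) ==> ((j != -5 && j != 3) || (!(tot == 3*j + 21)))) && ((!(2*j + 2*k != u + 13 && u == 0)) ==> ((j != -5 && j != 3) || (!(2*k == 3*j + 27))))
Answer: WP = ((2*j + 2*k != u + 13 && u == 0) ==> ((j != -5 && j != 3) || (!(tot == 3*j + 21)))) && ((!(2*j + 2*k != u + 13 && u == 0)) ==> ((j != -5 && j != 3) || (!(2*k == 3*j + 27))))


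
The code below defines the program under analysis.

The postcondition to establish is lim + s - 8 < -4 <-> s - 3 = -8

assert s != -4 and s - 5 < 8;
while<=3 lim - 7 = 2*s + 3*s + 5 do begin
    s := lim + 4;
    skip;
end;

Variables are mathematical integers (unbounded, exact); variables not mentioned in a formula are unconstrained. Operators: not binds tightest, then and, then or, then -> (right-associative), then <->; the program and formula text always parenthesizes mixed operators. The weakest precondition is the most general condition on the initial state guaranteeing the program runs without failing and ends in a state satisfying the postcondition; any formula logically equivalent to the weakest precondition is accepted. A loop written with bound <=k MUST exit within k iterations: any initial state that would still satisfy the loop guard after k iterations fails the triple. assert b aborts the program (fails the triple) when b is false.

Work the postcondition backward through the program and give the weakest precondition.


Working backward. After the program, the postcondition lim + s - 8 < -4 <-> s - 3 = -8 must hold; in canonical form it is lim + s < 4 <-> s = -5.
Before the loop (bound <=3), unroll the exhaustion recursion (WP_0 = exit-now case; WP_j = one more guarded iteration, up to j = 3):
  WP_0: (not (lim = 5*s + 12)) and (lim + s < 4 <-> s = -5)
  WP_1: (lim = 5*s + 12 -> ((not (4*lim = -32)) and (2*lim < 0 <-> lim = -9))) and ((not (lim = 5*s + 12)) -> (lim + s < 4 <-> s = -5))
  WP_2: (lim = 5*s + 12 -> ((4*lim = -32 -> ((not (4*lim = -32)) and (2*lim < 0 <-> lim = -9))) and ((not (4*lim = -32)) -> (2*lim < 0 <-> lim = -9)))) and ((not (lim = 5*s + 12)) -> (lim + s < 4 <-> s = -5))
  WP_3: (lim = 5*s + 12 -> ((4*lim = -32 -> ((4*lim = -32 -> ((not (4*lim = -32)) and (2*lim < 0 <-> lim = -9))) and ((not (4*lim = -32)) -> (2*lim < 0 <-> lim = -9)))) and ((not (4*lim = -32)) -> (2*lim < 0 <-> lim = -9)))) and ((not (lim = 5*s + 12)) -> (lim + s < 4 <-> s = -5))
So before the loop: (lim = 5*s + 12 -> ((4*lim = -32 -> ((4*lim = -32 -> ((not (4*lim = -32)) and (2*lim < 0 <-> lim = -9))) and ((not (4*lim = -32)) -> (2*lim < 0 <-> lim = -9)))) and ((not (4*lim = -32)) -> (2*lim < 0 <-> lim = -9)))) and ((not (lim = 5*s + 12)) -> (lim + s < 4 <-> s = -5))
Before assert s != -4 and s - 5 < 8: s != -4 and s < 13 and (lim = 5*s + 12 -> ((4*lim = -32 -> ((4*lim = -32 -> ((not (4*lim = -32)) and (2*lim < 0 <-> lim = -9))) and ((not (4*lim = -32)) -> (2*lim < 0 <-> lim = -9)))) and ((not (4*lim = -32)) -> (2*lim < 0 <-> lim = -9)))) and ((not (lim = 5*s + 12)) -> (lim + s < 4 <-> s = -5))
Answer: WP = s != -4 and s < 13 and (lim = 5*s + 12 -> ((4*lim = -32 -> ((4*lim = -32 -> ((not (4*lim = -32)) and (2*lim < 0 <-> lim = -9))) and ((not (4*lim = -32)) -> (2*lim < 0 <-> lim = -9)))) and ((not (4*lim = -32)) -> (2*lim < 0 <-> lim = -9)))) and ((not (lim = 5*s + 12)) -> (lim + s < 4 <-> s = -5))


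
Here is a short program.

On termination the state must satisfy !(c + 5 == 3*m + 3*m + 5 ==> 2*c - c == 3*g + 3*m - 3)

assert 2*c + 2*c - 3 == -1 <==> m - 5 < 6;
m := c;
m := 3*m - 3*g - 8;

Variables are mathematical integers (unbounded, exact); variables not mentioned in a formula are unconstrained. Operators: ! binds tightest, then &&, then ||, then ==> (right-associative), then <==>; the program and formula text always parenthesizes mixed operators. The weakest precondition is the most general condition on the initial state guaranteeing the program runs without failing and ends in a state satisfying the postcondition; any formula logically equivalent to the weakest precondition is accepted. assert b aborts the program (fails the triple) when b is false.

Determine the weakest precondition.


Working backward. After the program, the postcondition !(c + 5 == 3*m + 3*m + 5 ==> 2*c - c == 3*g + 3*m - 3) must hold; in canonical form it is !(c == 6*m ==> c == 3*g + 3*m - 3).
Before m := 3*m - 3*g - 8: !(c + 18*g == 18*m - 48 ==> c + 6*g == 9*m - 27)
Before m := c: !(18*g == 17*c - 48 ==> 6*g == 8*c - 27)
Before assert 2*c + 2*c - 3 == -1 <==> m - 5 < 6: (4*c == 2 <==> m < 11) && (!(18*g == 17*c - 48 ==> 6*g == 8*c - 27))
Answer: WP = (4*c == 2 <==> m < 11) && (!(18*g == 17*c - 48 ==> 6*g == 8*c - 27))


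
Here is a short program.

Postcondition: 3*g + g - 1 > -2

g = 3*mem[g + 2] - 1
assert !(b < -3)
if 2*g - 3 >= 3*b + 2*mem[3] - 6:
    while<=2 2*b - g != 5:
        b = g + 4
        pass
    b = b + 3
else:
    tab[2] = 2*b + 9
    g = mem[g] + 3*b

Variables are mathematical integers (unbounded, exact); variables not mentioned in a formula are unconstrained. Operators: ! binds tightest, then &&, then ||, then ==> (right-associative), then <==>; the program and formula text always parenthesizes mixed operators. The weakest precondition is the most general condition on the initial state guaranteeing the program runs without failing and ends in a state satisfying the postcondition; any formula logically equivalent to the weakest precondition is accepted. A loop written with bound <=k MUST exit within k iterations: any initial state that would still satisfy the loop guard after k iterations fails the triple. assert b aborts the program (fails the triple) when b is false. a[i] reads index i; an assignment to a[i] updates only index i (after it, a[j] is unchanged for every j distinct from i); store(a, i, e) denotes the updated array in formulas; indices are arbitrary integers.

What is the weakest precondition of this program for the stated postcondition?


Working backward. After the program, the postcondition 3*g + g - 1 > -2 must hold; in canonical form it is 4*g > -1.
Then branch requires (2*b != g + 5 ==> ((g != -3 ==> ((!(g != -3)) && 4*g > -1)) && ((!(g != -3)) ==> 4*g > -1))) && ((!(2*b != g + 5)) ==> 4*g > -1); else branch requires 4*mem[g] + 12*b > -1.
Before the if: (2*g >= 2*mem[3] + 3*b - 3 ==> ((2*b != g + 5 ==> ((g != -3 ==> ((!(g != -3)) && 4*g > -1)) && ((!(g != -3)) ==> 4*g > -1))) && ((!(2*b != g + 5)) ==> 4*g > -1))) && ((!(2*g >= 2*mem[3] + 3*b - 3)) ==> 4*mem[g] + 12*b > -1)
Before assert !(b < -3): (!(b < -3)) && (2*g >= 2*mem[3] + 3*b - 3 ==> ((2*b != g + 5 ==> ((g != -3 ==> ((!(g != -3)) && 4*g > -1)) && ((!(g != -3)) ==> 4*g > -1))) && ((!(2*b != g + 5)) ==> 4*g > -1))) && ((!(2*g >= 2*mem[3] + 3*b - 3)) ==> 4*mem[g] + 12*b > -1)
Before g := 3*mem[g + 2] - 1: (!(b < -3)) && (6*mem[g + 2] >= 2*mem[3] + 3*b - 1 ==> ((2*b != 3*mem[g + 2] + 4 ==> ((3*mem[g + 2] != -2 ==> ((!(3*mem[g + 2] != -2)) && 12*mem[g + 2] > 3)) && ((!(3*mem[g + 2] != -2)) ==> 12*mem[g + 2] > 3))) && ((!(2*b != 3*mem[g + 2] + 4)) ==> 12*mem[g + 2] > 3))) && ((!(6*mem[g + 2] >= 2*mem[3] + 3*b - 1)) ==> 4*mem[3*mem[g + 2] - 1] + 12*b > -1)
Answer: WP = (!(b < -3)) && (6*mem[g + 2] >= 2*mem[3] + 3*b - 1 ==> ((2*b != 3*mem[g + 2] + 4 ==> ((3*mem[g + 2] != -2 ==> ((!(3*mem[g + 2] != -2)) && 12*mem[g + 2] > 3)) && ((!(3*mem[g + 2] != -2)) ==> 12*mem[g + 2] > 3))) && ((!(2*b != 3*mem[g + 2] + 4)) ==> 12*mem[g + 2] > 3))) && ((!(6*mem[g + 2] >= 2*mem[3] + 3*b - 1)) ==> 4*mem[3*mem[g + 2] - 1] + 12*b > -1)


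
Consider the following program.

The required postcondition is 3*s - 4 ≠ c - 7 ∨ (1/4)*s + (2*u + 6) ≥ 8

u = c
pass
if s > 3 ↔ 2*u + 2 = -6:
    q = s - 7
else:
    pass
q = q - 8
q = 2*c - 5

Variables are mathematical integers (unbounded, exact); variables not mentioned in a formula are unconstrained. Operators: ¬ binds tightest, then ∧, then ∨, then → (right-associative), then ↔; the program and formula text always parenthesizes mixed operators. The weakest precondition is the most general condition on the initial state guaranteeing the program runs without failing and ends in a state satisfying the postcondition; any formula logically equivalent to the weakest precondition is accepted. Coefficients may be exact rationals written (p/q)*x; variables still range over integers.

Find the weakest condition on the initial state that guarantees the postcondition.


Working backward. After the program, the postcondition 3*s - 4 ≠ c - 7 ∨ (1/4)*s + (2*u + 6) ≥ 8 must hold; in canonical form it is 3*s ≠ c - 3 ∨ (1/4)*s + 2*u ≥ 2.
Before q := 2*c - 5: 3*s ≠ c - 3 ∨ (1/4)*s + 2*u ≥ 2
Before q := q - 8: 3*s ≠ c - 3 ∨ (1/4)*s + 2*u ≥ 2
Then branch requires 3*s ≠ c - 3 ∨ (1/4)*s + 2*u ≥ 2; else branch requires 3*s ≠ c - 3 ∨ (1/4)*s + 2*u ≥ 2.
Before the if: ((s > 3 ↔ 2*u = -8) → (3*s ≠ c - 3 ∨ (1/4)*s + 2*u ≥ 2)) ∧ ((¬(s > 3 ↔ 2*u = -8)) → (3*s ≠ c - 3 ∨ (1/4)*s + 2*u ≥ 2))
Before skip: ((s > 3 ↔ 2*u = -8) → (3*s ≠ c - 3 ∨ (1/4)*s + 2*u ≥ 2)) ∧ ((¬(s > 3 ↔ 2*u = -8)) → (3*s ≠ c - 3 ∨ (1/4)*s + 2*u ≥ 2))
Before u := c: ((s > 3 ↔ 2*c = -8) → (3*s ≠ c - 3 ∨ 2*c + (1/4)*s ≥ 2)) ∧ ((¬(s > 3 ↔ 2*c = -8)) → (3*s ≠ c - 3 ∨ 2*c + (1/4)*s ≥ 2))
Answer: WP = ((s > 3 ↔ 2*c = -8) → (3*s ≠ c - 3 ∨ 2*c + (1/4)*s ≥ 2)) ∧ ((¬(s > 3 ↔ 2*c = -8)) → (3*s ≠ c - 3 ∨ 2*c + (1/4)*s ≥ 2))


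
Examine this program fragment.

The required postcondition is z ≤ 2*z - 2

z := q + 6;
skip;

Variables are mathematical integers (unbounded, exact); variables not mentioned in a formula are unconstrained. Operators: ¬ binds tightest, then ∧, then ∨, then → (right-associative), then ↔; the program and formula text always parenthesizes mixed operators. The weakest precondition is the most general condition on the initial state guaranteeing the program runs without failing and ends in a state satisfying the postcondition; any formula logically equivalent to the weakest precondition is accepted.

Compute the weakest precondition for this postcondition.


Working backward. After the program, the postcondition z ≤ 2*z - 2 must hold; in canonical form it is z ≥ 2.
Before skip: z ≥ 2
Before z := q + 6: q ≥ -4
Answer: WP = q ≥ -4


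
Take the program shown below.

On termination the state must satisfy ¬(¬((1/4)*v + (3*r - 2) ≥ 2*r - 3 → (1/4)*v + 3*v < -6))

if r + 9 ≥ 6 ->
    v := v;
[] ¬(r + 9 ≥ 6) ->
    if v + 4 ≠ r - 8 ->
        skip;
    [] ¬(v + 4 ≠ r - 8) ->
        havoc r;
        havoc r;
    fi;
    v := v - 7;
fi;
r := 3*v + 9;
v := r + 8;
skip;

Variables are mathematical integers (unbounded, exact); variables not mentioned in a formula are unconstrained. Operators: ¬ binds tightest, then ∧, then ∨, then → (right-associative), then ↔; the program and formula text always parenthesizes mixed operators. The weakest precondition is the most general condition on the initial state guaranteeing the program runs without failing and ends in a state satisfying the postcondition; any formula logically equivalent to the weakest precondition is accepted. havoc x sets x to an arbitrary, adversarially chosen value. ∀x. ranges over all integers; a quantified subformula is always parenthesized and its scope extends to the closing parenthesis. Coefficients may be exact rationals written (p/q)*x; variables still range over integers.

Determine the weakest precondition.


Working backward. After the program, the postcondition ¬(¬((1/4)*v + (3*r - 2) ≥ 2*r - 3 → (1/4)*v + 3*v < -6)) must hold; in canonical form it is r + (1/4)*v ≥ -1 → (13/4)*v < -6.
Before skip: r + (1/4)*v ≥ -1 → (13/4)*v < -6
Before v := r + 8: (5/4)*r ≥ -3 → (13/4)*r < -32
Before r := 3*v + 9: (15/4)*v ≥ -57/4 → (39/4)*v < -245/4
Then branch requires (15/4)*v ≥ -57/4 → (39/4)*v < -245/4; else branch requires (v ≠ r - 12 → ((15/4)*v ≥ 12 → (39/4)*v < 7)) ∧ ((¬(v ≠ r - 12)) → ((15/4)*v ≥ 12 → (39/4)*v < 7)).
Before the if: (r ≥ -3 → ((15/4)*v ≥ -57/4 → (39/4)*v < -245/4)) ∧ ((¬(r ≥ -3)) → ((v ≠ r - 12 → ((15/4)*v ≥ 12 → (39/4)*v < 7)) ∧ ((¬(v ≠ r - 12)) → ((15/4)*v ≥ 12 → (39/4)*v < 7))))
Answer: WP = (r ≥ -3 → ((15/4)*v ≥ -57/4 → (39/4)*v < -245/4)) ∧ ((¬(r ≥ -3)) → ((v ≠ r - 12 → ((15/4)*v ≥ 12 → (39/4)*v < 7)) ∧ ((¬(v ≠ r - 12)) → ((15/4)*v ≥ 12 → (39/4)*v < 7))))


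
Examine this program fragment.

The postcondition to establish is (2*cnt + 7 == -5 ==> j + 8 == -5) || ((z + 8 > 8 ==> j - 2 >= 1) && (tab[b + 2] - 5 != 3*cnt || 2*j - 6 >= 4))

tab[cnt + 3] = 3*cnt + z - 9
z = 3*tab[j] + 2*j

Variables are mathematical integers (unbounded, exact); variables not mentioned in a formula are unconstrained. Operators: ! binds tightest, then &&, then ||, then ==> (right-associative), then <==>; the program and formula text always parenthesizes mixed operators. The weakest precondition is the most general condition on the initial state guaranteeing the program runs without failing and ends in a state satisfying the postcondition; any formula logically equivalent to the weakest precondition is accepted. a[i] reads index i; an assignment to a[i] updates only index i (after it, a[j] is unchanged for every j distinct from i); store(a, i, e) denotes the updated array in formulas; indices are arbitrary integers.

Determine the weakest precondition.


Working backward. After the program, the postcondition (2*cnt + 7 == -5 ==> j + 8 == -5) || ((z + 8 > 8 ==> j - 2 >= 1) && (tab[b + 2] - 5 != 3*cnt || 2*j - 6 >= 4)) must hold; in canonical form it is (2*cnt == -12 ==> j == -13) || ((z > 0 ==> j >= 3) && (tab[b + 2] != 3*cnt + 5 || 2*j >= 10)).
Before z := 3*tab[j] + 2*j: (2*cnt == -12 ==> j == -13) || ((3*tab[j] + 2*j > 0 ==> j >= 3) && (tab[b + 2] != 3*cnt + 5 || 2*j >= 10))
Before tab[cnt + 3] := 3*cnt + z - 9: (2*cnt == -12 ==> j == -13) || ((3*store(tab, cnt + 3, 3*cnt + z - 9)[j] + 2*j > 0 ==> j >= 3) && (store(tab, cnt + 3, 3*cnt + z - 9)[b + 2] != 3*cnt + 5 || 2*j >= 10))
Answer: WP = (2*cnt == -12 ==> j == -13) || ((3*store(tab, cnt + 3, 3*cnt + z - 9)[j] + 2*j > 0 ==> j >= 3) && (store(tab, cnt + 3, 3*cnt + z - 9)[b + 2] != 3*cnt + 5 || 2*j >= 10))


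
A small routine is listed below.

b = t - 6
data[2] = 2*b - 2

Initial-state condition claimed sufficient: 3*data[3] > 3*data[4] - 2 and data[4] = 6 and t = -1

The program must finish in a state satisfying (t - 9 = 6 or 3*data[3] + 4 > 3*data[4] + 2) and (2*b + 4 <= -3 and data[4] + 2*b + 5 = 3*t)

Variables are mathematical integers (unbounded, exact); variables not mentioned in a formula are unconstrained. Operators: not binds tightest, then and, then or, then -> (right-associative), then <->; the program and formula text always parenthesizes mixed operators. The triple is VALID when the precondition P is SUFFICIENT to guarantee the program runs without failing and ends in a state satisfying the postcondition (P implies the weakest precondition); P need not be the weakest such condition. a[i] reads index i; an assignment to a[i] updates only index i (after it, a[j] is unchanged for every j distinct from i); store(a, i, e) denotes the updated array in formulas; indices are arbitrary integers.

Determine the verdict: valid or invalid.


Working backward. After the program, the postcondition (t - 9 = 6 or 3*data[3] + 4 > 3*data[4] + 2) and (2*b + 4 <= -3 and data[4] + 2*b + 5 = 3*t) must hold; in canonical form it is (t = 15 or 3*data[3] > 3*data[4] - 2) and 2*b <= -7 and data[4] + 2*b = 3*t - 5.
Before data[2] := 2*b - 2: (t = 15 or 3*data[3] > 3*data[4] - 2) and 2*b <= -7 and data[4] + 2*b = 3*t - 5
Before b := t - 6: (t = 15 or 3*data[3] > 3*data[4] - 2) and 2*t <= 5 and data[4] = t + 7
The weakest precondition is (t = 15 or 3*data[3] > 3*data[4] - 2) and 2*t <= 5 and data[4] = t + 7.
Check whether 3*data[3] > 3*data[4] - 2 and data[4] = 6 and t = -1 implies it.
Every state satisfying the precondition satisfies the weakest precondition: the implication holds.
Answer: valid


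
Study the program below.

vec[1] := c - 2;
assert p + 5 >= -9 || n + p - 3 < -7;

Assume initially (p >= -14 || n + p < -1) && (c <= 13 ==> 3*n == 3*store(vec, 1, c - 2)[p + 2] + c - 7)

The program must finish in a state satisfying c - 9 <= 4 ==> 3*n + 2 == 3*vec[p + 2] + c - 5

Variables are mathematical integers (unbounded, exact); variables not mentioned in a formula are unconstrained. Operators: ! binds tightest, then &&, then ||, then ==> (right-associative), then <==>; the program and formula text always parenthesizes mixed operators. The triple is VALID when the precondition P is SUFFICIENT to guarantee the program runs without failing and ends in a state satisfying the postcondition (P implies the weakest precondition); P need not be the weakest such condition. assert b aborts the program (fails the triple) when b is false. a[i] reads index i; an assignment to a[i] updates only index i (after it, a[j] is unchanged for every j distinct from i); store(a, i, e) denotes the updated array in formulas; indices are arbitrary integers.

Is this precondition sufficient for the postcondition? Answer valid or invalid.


Working backward. After the program, the postcondition c - 9 <= 4 ==> 3*n + 2 == 3*vec[p + 2] + c - 5 must hold; in canonical form it is c <= 13 ==> 3*n == 3*vec[p + 2] + c - 7.
Before assert p + 5 >= -9 || n + p - 3 < -7: (p >= -14 || n + p < -4) && (c <= 13 ==> 3*n == 3*vec[p + 2] + c - 7)
Before vec[1] := c - 2: (p >= -14 || n + p < -4) && (c <= 13 ==> 3*n == 3*store(vec, 1, c - 2)[p + 2] + c - 7)
The weakest precondition is (p >= -14 || n + p < -4) && (c <= 13 ==> 3*n == 3*store(vec, 1, c - 2)[p + 2] + c - 7).
Check whether (p >= -14 || n + p < -1) && (c <= 13 ==> 3*n == 3*store(vec, 1, c - 2)[p + 2] + c - 7) implies it.
Countermodel: at the initial state c = 14, n = 11, p = -15, vec = {[-13] = 3, [1] = 3, elsewhere 3}, the precondition holds but the weakest precondition fails.
Answer: invalid


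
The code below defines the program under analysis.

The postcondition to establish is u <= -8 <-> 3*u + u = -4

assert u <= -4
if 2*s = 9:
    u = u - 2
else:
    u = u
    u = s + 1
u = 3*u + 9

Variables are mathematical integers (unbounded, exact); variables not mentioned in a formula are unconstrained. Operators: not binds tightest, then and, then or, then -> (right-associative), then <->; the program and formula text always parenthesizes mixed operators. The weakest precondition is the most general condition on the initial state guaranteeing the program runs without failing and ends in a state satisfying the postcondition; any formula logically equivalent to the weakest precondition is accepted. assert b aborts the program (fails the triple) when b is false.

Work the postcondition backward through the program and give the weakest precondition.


Working backward. After the program, the postcondition u <= -8 <-> 3*u + u = -4 must hold; in canonical form it is u <= -8 <-> 4*u = -4.
Before u := 3*u + 9: 3*u <= -17 <-> 12*u = -40
Then branch requires 3*u <= -11 <-> 12*u = -16; else branch requires 3*s <= -20 <-> 12*s = -52.
Before the if: (2*s = 9 -> (3*u <= -11 <-> 12*u = -16)) and ((not (2*s = 9)) -> (3*s <= -20 <-> 12*s = -52))
Before assert u <= -4: u <= -4 and (2*s = 9 -> (3*u <= -11 <-> 12*u = -16)) and ((not (2*s = 9)) -> (3*s <= -20 <-> 12*s = -52))
Answer: WP = u <= -4 and (2*s = 9 -> (3*u <= -11 <-> 12*u = -16)) and ((not (2*s = 9)) -> (3*s <= -20 <-> 12*s = -52))


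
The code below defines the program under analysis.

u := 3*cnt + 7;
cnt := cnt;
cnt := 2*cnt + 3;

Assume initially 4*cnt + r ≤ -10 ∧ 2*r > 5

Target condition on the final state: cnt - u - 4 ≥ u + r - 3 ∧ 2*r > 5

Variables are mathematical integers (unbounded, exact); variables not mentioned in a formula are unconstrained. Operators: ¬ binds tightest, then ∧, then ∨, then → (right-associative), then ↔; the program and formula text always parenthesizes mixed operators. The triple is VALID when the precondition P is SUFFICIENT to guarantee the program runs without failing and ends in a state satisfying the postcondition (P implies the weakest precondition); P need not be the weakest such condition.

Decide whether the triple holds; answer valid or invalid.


Working backward. After the program, the postcondition cnt - u - 4 ≥ u + r - 3 ∧ 2*r > 5 must hold; in canonical form it is cnt ≥ r + 2*u + 1 ∧ 2*r > 5.
Before cnt := 2*cnt + 3: 2*cnt ≥ r + 2*u - 2 ∧ 2*r > 5
Before cnt := cnt: 2*cnt ≥ r + 2*u - 2 ∧ 2*r > 5
Before u := 3*cnt + 7: 4*cnt + r ≤ -12 ∧ 2*r > 5
The weakest precondition is 4*cnt + r ≤ -12 ∧ 2*r > 5.
Check whether 4*cnt + r ≤ -10 ∧ 2*r > 5 implies it.
Countermodel: at the initial state cnt = -4, r = 6, the precondition holds but the weakest precondition fails.
Answer: invalid


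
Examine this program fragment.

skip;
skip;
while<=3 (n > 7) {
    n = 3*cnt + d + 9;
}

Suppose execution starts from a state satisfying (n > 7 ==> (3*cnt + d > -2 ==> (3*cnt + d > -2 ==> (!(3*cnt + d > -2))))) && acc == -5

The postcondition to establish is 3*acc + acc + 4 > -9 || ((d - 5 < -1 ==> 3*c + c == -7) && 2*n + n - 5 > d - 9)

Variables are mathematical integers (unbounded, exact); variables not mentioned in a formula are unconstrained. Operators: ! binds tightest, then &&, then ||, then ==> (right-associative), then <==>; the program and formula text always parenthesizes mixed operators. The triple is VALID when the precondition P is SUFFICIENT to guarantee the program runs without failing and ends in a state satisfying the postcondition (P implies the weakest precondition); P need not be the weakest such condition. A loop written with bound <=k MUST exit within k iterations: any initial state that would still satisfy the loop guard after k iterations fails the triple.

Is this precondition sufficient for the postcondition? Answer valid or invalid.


Working backward. After the program, the postcondition 3*acc + acc + 4 > -9 || ((d - 5 < -1 ==> 3*c + c == -7) && 2*n + n - 5 > d - 9) must hold; in canonical form it is 4*acc > -13 || ((d < 4 ==> 4*c == -7) && 3*n > d - 4).
Before the loop (bound <=3), unroll the exhaustion recursion (WP_0 = exit-now case; WP_j = one more guarded iteration, up to j = 3):
  WP_0: (!(n > 7)) && (4*acc > -13 || ((d < 4 ==> 4*c == -7) && 3*n > d - 4))
  WP_1: (n > 7 ==> ((!(3*cnt + d > -2)) && (4*acc > -13 || ((d < 4 ==> 4*c == -7) && 9*cnt + 2*d > -31)))) && ((!(n > 7)) ==> (4*acc > -13 || ((d < 4 ==> 4*c == -7) && 3*n > d - 4)))
  WP_2: (n > 7 ==> ((3*cnt + d > -2 ==> ((!(3*cnt + d > -2)) && (4*acc > -13 || ((d < 4 ==> 4*c == -7) && 9*cnt + 2*d > -31)))) && ((!(3*cnt + d > -2)) ==> (4*acc > -13 || ((d < 4 ==> 4*c == -7) && 9*cnt + 2*d > -31))))) && ((!(n > 7)) ==> (4*acc > -13 || ((d < 4 ==> 4*c == -7) && 3*n > d - 4)))
  WP_3: (n > 7 ==> ((3*cnt + d > -2 ==> ((3*cnt + d > -2 ==> ((!(3*cnt + d > -2)) && (4*acc > -13 || ((d < 4 ==> 4*c == -7) && 9*cnt + 2*d > -31)))) && ((!(3*cnt + d > -2)) ==> (4*acc > -13 || ((d < 4 ==> 4*c == -7) && 9*cnt + 2*d > -31))))) && ((!(3*cnt + d > -2)) ==> (4*acc > -13 || ((d < 4 ==> 4*c == -7) && 9*cnt + 2*d > -31))))) && ((!(n > 7)) ==> (4*acc > -13 || ((d < 4 ==> 4*c == -7) && 3*n > d - 4)))
So before the loop: (n > 7 ==> ((3*cnt + d > -2 ==> ((3*cnt + d > -2 ==> ((!(3*cnt + d > -2)) && (4*acc > -13 || ((d < 4 ==> 4*c == -7) && 9*cnt + 2*d > -31)))) && ((!(3*cnt + d > -2)) ==> (4*acc > -13 || ((d < 4 ==> 4*c == -7) && 9*cnt + 2*d > -31))))) && ((!(3*cnt + d > -2)) ==> (4*acc > -13 || ((d < 4 ==> 4*c == -7) && 9*cnt + 2*d > -31))))) && ((!(n > 7)) ==> (4*acc > -13 || ((d < 4 ==> 4*c == -7) && 3*n > d - 4)))
Before skip: (n > 7 ==> ((3*cnt + d > -2 ==> ((3*cnt + d > -2 ==> ((!(3*cnt + d > -2)) && (4*acc > -13 || ((d < 4 ==> 4*c == -7) && 9*cnt + 2*d > -31)))) && ((!(3*cnt + d > -2)) ==> (4*acc > -13 || ((d < 4 ==> 4*c == -7) && 9*cnt + 2*d > -31))))) && ((!(3*cnt + d > -2)) ==> (4*acc > -13 || ((d < 4 ==> 4*c == -7) && 9*cnt + 2*d > -31))))) && ((!(n > 7)) ==> (4*acc > -13 || ((d < 4 ==> 4*c == -7) && 3*n > d - 4)))
Before skip: (n > 7 ==> ((3*cnt + d > -2 ==> ((3*cnt + d > -2 ==> ((!(3*cnt + d > -2)) && (4*acc > -13 || ((d < 4 ==> 4*c == -7) && 9*cnt + 2*d > -31)))) && ((!(3*cnt + d > -2)) ==> (4*acc > -13 || ((d < 4 ==> 4*c == -7) && 9*cnt + 2*d > -31))))) && ((!(3*cnt + d > -2)) ==> (4*acc > -13 || ((d < 4 ==> 4*c == -7) && 9*cnt + 2*d > -31))))) && ((!(n > 7)) ==> (4*acc > -13 || ((d < 4 ==> 4*c == -7) && 3*n > d - 4)))
The weakest precondition is (n > 7 ==> ((3*cnt + d > -2 ==> ((3*cnt + d > -2 ==> ((!(3*cnt + d > -2)) && (4*acc > -13 || ((d < 4 ==> 4*c == -7) && 9*cnt + 2*d > -31)))) && ((!(3*cnt + d > -2)) ==> (4*acc > -13 || ((d < 4 ==> 4*c == -7) && 9*cnt + 2*d > -31))))) && ((!(3*cnt + d > -2)) ==> (4*acc > -13 || ((d < 4 ==> 4*c == -7) && 9*cnt + 2*d > -31))))) && ((!(n > 7)) ==> (4*acc > -13 || ((d < 4 ==> 4*c == -7) && 3*n > d - 4))).
Check whether (n > 7 ==> (3*cnt + d > -2 ==> (3*cnt + d > -2 ==> (!(3*cnt + d > -2))))) && acc == -5 implies it.
Countermodel: at the initial state acc = -5, c = 0, cnt = -5, d = 7, n = 8, the precondition holds but the weakest precondition fails.
Answer: invalid


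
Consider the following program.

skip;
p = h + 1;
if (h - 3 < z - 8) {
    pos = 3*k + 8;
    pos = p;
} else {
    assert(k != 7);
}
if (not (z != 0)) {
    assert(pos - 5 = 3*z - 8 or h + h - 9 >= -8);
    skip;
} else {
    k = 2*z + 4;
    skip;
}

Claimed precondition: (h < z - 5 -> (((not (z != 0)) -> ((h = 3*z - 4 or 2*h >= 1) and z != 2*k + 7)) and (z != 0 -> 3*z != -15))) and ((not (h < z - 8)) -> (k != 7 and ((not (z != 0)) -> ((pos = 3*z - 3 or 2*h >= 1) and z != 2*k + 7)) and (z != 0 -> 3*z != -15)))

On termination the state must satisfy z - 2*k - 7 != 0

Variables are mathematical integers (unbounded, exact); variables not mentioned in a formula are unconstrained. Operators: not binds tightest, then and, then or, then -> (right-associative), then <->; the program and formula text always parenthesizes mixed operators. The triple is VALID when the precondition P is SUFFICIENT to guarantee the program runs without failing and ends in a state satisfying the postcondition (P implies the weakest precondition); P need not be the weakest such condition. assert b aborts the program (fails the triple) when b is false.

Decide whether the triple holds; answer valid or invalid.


Working backward. After the program, the postcondition z - 2*k - 7 != 0 must hold; in canonical form it is z != 2*k + 7.
Then branch requires (pos = 3*z - 3 or 2*h >= 1) and z != 2*k + 7; else branch requires 3*z != -15.
Before the if: ((not (z != 0)) -> ((pos = 3*z - 3 or 2*h >= 1) and z != 2*k + 7)) and (z != 0 -> 3*z != -15)
Then branch requires ((not (z != 0)) -> ((p = 3*z - 3 or 2*h >= 1) and z != 2*k + 7)) and (z != 0 -> 3*z != -15); else branch requires k != 7 and ((not (z != 0)) -> ((pos = 3*z - 3 or 2*h >= 1) and z != 2*k + 7)) and (z != 0 -> 3*z != -15).
Before the if: (h < z - 5 -> (((not (z != 0)) -> ((p = 3*z - 3 or 2*h >= 1) and z != 2*k + 7)) and (z != 0 -> 3*z != -15))) and ((not (h < z - 5)) -> (k != 7 and ((not (z != 0)) -> ((pos = 3*z - 3 or 2*h >= 1) and z != 2*k + 7)) and (z != 0 -> 3*z != -15)))
Before p := h + 1: (h < z - 5 -> (((not (z != 0)) -> ((h = 3*z - 4 or 2*h >= 1) and z != 2*k + 7)) and (z != 0 -> 3*z != -15))) and ((not (h < z - 5)) -> (k != 7 and ((not (z != 0)) -> ((pos = 3*z - 3 or 2*h >= 1) and z != 2*k + 7)) and (z != 0 -> 3*z != -15)))
Before skip: (h < z - 5 -> (((not (z != 0)) -> ((h = 3*z - 4 or 2*h >= 1) and z != 2*k + 7)) and (z != 0 -> 3*z != -15))) and ((not (h < z - 5)) -> (k != 7 and ((not (z != 0)) -> ((pos = 3*z - 3 or 2*h >= 1) and z != 2*k + 7)) and (z != 0 -> 3*z != -15)))
The weakest precondition is (h < z - 5 -> (((not (z != 0)) -> ((h = 3*z - 4 or 2*h >= 1) and z != 2*k + 7)) and (z != 0 -> 3*z != -15))) and ((not (h < z - 5)) -> (k != 7 and ((not (z != 0)) -> ((pos = 3*z - 3 or 2*h >= 1) and z != 2*k + 7)) and (z != 0 -> 3*z != -15))).
Check whether (h < z - 5 -> (((not (z != 0)) -> ((h = 3*z - 4 or 2*h >= 1) and z != 2*k + 7)) and (z != 0 -> 3*z != -15))) and ((not (h < z - 8)) -> (k != 7 and ((not (z != 0)) -> ((pos = 3*z - 3 or 2*h >= 1) and z != 2*k + 7)) and (z != 0 -> 3*z != -15))) implies it.
Every state satisfying the precondition satisfies the weakest precondition: the implication holds.
Answer: valid


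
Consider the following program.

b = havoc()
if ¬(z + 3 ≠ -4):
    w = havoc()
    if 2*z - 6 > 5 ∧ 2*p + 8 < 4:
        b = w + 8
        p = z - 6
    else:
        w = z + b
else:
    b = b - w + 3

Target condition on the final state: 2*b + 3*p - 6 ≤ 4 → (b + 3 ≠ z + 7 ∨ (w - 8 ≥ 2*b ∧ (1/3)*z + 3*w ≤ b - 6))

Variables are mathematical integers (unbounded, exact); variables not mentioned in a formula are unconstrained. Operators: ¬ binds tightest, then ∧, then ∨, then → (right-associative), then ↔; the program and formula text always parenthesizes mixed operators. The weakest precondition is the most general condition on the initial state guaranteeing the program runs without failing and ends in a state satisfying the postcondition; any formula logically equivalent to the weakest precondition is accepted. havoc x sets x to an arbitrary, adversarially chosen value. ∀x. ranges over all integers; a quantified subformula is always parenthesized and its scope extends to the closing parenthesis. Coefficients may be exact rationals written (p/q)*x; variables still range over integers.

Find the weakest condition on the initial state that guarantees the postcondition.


Working backward. After the program, the postcondition 2*b + 3*p - 6 ≤ 4 → (b + 3 ≠ z + 7 ∨ (w - 8 ≥ 2*b ∧ (1/3)*z + 3*w ≤ b - 6)) must hold; in canonical form it is 2*b + 3*p ≤ 10 → (b ≠ z + 4 ∨ (w ≥ 2*b + 8 ∧ 3*w + (1/3)*z ≤ b - 6)).
Then branch requires ∀w_1. (((2*z > 11 ∧ 2*p < -4) → (2*w_1 + 3*z ≤ 12 → (w_1 ≠ z - 4 ∨ (w_1 ≤ -24 ∧ 2*w_1 + (1/3)*z ≤ 2)))) ∧ ((¬(2*z > 11 ∧ 2*p < -4)) → (2*b + 3*p ≤ 10 → (b ≠ z + 4 ∨ (z ≥ b + 8 ∧ 2*b + (10/3)*z ≤ -6))))); else branch requires 2*b + 3*p ≤ 2*w + 4 → (b ≠ w + z + 1 ∨ (3*w ≥ 2*b + 14 ∧ 4*w + (1/3)*z ≤ b - 3)).
Before the if: ((¬(z ≠ -7)) → (∀w_1. (((2*z > 11 ∧ 2*p < -4) → (2*w_1 + 3*z ≤ 12 → (w_1 ≠ z - 4 ∨ (w_1 ≤ -24 ∧ 2*w_1 + (1/3)*z ≤ 2)))) ∧ ((¬(2*z > 11 ∧ 2*p < -4)) → (2*b + 3*p ≤ 10 → (b ≠ z + 4 ∨ (z ≥ b + 8 ∧ 2*b + (10/3)*z ≤ -6))))))) ∧ (z ≠ -7 → (2*b + 3*p ≤ 2*w + 4 → (b ≠ w + z + 1 ∨ (3*w ≥ 2*b + 14 ∧ 4*w + (1/3)*z ≤ b - 3))))
Before havoc b: ∀b_1. (((¬(z ≠ -7)) → (∀w_1. (((2*z > 11 ∧ 2*p < -4) → (2*w_1 + 3*z ≤ 12 → (w_1 ≠ z - 4 ∨ (w_1 ≤ -24 ∧ 2*w_1 + (1/3)*z ≤ 2)))) ∧ ((¬(2*z > 11 ∧ 2*p < -4)) → (2*b_1 + 3*p ≤ 10 → (b_1 ≠ z + 4 ∨ (z ≥ b_1 + 8 ∧ 2*b_1 + (10/3)*z ≤ -6))))))) ∧ (z ≠ -7 → (2*b_1 + 3*p ≤ 2*w + 4 → (b_1 ≠ w + z + 1 ∨ (3*w ≥ 2*b_1 + 14 ∧ 4*w + (1/3)*z ≤ b_1 - 3)))))
Answer: WP = ∀b_1. (((¬(z ≠ -7)) → (∀w_1. (((2*z > 11 ∧ 2*p < -4) → (2*w_1 + 3*z ≤ 12 → (w_1 ≠ z - 4 ∨ (w_1 ≤ -24 ∧ 2*w_1 + (1/3)*z ≤ 2)))) ∧ ((¬(2*z > 11 ∧ 2*p < -4)) → (2*b_1 + 3*p ≤ 10 → (b_1 ≠ z + 4 ∨ (z ≥ b_1 + 8 ∧ 2*b_1 + (10/3)*z ≤ -6))))))) ∧ (z ≠ -7 → (2*b_1 + 3*p ≤ 2*w + 4 → (b_1 ≠ w + z + 1 ∨ (3*w ≥ 2*b_1 + 14 ∧ 4*w + (1/3)*z ≤ b_1 - 3)))))


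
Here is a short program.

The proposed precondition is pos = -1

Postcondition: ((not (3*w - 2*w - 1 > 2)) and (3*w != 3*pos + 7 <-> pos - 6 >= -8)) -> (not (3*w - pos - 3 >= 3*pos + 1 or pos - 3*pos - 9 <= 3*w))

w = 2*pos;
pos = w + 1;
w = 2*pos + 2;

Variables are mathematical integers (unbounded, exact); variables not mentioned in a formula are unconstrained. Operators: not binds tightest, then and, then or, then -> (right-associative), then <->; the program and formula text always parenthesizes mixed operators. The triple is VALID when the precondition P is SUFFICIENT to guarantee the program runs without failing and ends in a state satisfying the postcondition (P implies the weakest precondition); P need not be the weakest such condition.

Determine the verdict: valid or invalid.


Working backward. After the program, the postcondition ((not (3*w - 2*w - 1 > 2)) and (3*w != 3*pos + 7 <-> pos - 6 >= -8)) -> (not (3*w - pos - 3 >= 3*pos + 1 or pos - 3*pos - 9 <= 3*w)) must hold; in canonical form it is ((not (w > 3)) and (3*w != 3*pos + 7 <-> pos >= -2)) -> (not (3*w >= 4*pos + 4 or 2*pos + 3*w >= -9)).
Before w := 2*pos + 2: ((not (2*pos > 1)) and (3*pos != 1 <-> pos >= -2)) -> (not (2*pos >= -2 or 8*pos >= -15))
Before pos := w + 1: ((not (2*w > -1)) and (3*w != -2 <-> w >= -3)) -> (not (2*w >= -4 or 8*w >= -23))
Before w := 2*pos: ((not (4*pos > -1)) and (6*pos != -2 <-> 2*pos >= -3)) -> (not (4*pos >= -4 or 16*pos >= -23))
The weakest precondition is ((not (4*pos > -1)) and (6*pos != -2 <-> 2*pos >= -3)) -> (not (4*pos >= -4 or 16*pos >= -23)).
Check whether pos = -1 implies it.
Countermodel: at the initial state pos = -1, the precondition holds but the weakest precondition fails.
Answer: invalid


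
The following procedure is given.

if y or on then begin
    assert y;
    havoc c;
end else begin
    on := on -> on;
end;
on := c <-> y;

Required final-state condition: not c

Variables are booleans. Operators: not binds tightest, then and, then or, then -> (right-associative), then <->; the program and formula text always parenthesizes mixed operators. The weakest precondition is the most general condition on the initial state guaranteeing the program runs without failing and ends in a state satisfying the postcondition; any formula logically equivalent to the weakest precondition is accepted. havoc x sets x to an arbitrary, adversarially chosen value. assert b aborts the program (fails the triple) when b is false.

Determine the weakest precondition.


Working backward. After the program, not c must hold.
Before on := c <-> y: not c
Then branch requires false; else branch requires not c.
Before the if: (not (y or on)) and ((not (y or on)) -> (not c))
Answer: WP = (not (y or on)) and ((not (y or on)) -> (not c))


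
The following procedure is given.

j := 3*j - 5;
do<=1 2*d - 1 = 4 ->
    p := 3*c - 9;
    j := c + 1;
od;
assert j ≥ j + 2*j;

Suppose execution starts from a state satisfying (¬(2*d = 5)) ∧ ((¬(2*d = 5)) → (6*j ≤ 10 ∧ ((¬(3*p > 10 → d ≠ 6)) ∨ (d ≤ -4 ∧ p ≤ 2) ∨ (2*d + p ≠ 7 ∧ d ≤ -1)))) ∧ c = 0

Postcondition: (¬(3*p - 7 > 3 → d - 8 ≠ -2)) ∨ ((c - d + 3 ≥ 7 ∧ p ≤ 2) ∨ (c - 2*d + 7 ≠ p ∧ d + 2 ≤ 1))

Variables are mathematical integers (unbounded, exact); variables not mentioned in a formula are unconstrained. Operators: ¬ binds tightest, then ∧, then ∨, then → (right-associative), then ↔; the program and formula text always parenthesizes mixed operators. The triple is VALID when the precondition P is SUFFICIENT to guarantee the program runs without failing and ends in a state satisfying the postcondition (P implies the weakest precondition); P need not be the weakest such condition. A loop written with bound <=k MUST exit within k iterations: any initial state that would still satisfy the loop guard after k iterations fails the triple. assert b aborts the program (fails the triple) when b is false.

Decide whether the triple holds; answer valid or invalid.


Working backward. After the program, the postcondition (¬(3*p - 7 > 3 → d - 8 ≠ -2)) ∨ ((c - d + 3 ≥ 7 ∧ p ≤ 2) ∨ (c - 2*d + 7 ≠ p ∧ d + 2 ≤ 1)) must hold; in canonical form it is (¬(3*p > 10 → d ≠ 6)) ∨ (c ≥ d + 4 ∧ p ≤ 2) ∨ (c ≠ 2*d + p - 7 ∧ d ≤ -1).
Before assert j ≥ j + 2*j: 2*j ≤ 0 ∧ ((¬(3*p > 10 → d ≠ 6)) ∨ (c ≥ d + 4 ∧ p ≤ 2) ∨ (c ≠ 2*d + p - 7 ∧ d ≤ -1))
Before the loop (bound <=1), unroll the exhaustion recursion (WP_0 = exit-now case; WP_j = one more guarded iteration, up to j = 1):
  WP_0: (¬(2*d = 5)) ∧ 2*j ≤ 0 ∧ ((¬(3*p > 10 → d ≠ 6)) ∨ (c ≥ d + 4 ∧ p ≤ 2) ∨ (c ≠ 2*d + p - 7 ∧ d ≤ -1))
  WP_1: (2*d = 5 → ((¬(2*d = 5)) ∧ 2*c ≤ -2 ∧ ((¬(9*c > 37 → d ≠ 6)) ∨ (c ≥ d + 4 ∧ 3*c ≤ 11) ∨ (2*c + 2*d ≠ 16 ∧ d ≤ -1)))) ∧ ((¬(2*d = 5)) → (2*j ≤ 0 ∧ ((¬(3*p > 10 → d ≠ 6)) ∨ (c ≥ d + 4 ∧ p ≤ 2) ∨ (c ≠ 2*d + p - 7 ∧ d ≤ -1))))
So before the loop: (2*d = 5 → ((¬(2*d = 5)) ∧ 2*c ≤ -2 ∧ ((¬(9*c > 37 → d ≠ 6)) ∨ (c ≥ d + 4 ∧ 3*c ≤ 11) ∨ (2*c + 2*d ≠ 16 ∧ d ≤ -1)))) ∧ ((¬(2*d = 5)) → (2*j ≤ 0 ∧ ((¬(3*p > 10 → d ≠ 6)) ∨ (c ≥ d + 4 ∧ p ≤ 2) ∨ (c ≠ 2*d + p - 7 ∧ d ≤ -1))))
Before j := 3*j - 5: (2*d = 5 → ((¬(2*d = 5)) ∧ 2*c ≤ -2 ∧ ((¬(9*c > 37 → d ≠ 6)) ∨ (c ≥ d + 4 ∧ 3*c ≤ 11) ∨ (2*c + 2*d ≠ 16 ∧ d ≤ -1)))) ∧ ((¬(2*d = 5)) → (6*j ≤ 10 ∧ ((¬(3*p > 10 → d ≠ 6)) ∨ (c ≥ d + 4 ∧ p ≤ 2) ∨ (c ≠ 2*d + p - 7 ∧ d ≤ -1))))
The weakest precondition is (2*d = 5 → ((¬(2*d = 5)) ∧ 2*c ≤ -2 ∧ ((¬(9*c > 37 → d ≠ 6)) ∨ (c ≥ d + 4 ∧ 3*c ≤ 11) ∨ (2*c + 2*d ≠ 16 ∧ d ≤ -1)))) ∧ ((¬(2*d = 5)) → (6*j ≤ 10 ∧ ((¬(3*p > 10 → d ≠ 6)) ∨ (c ≥ d + 4 ∧ p ≤ 2) ∨ (c ≠ 2*d + p - 7 ∧ d ≤ -1)))).
Check whether (¬(2*d = 5)) ∧ ((¬(2*d = 5)) → (6*j ≤ 10 ∧ ((¬(3*p > 10 → d ≠ 6)) ∨ (d ≤ -4 ∧ p ≤ 2) ∨ (2*d + p ≠ 7 ∧ d ≤ -1)))) ∧ c = 0 implies it.
Every state satisfying the precondition satisfies the weakest precondition: the implication holds.
Answer: valid
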